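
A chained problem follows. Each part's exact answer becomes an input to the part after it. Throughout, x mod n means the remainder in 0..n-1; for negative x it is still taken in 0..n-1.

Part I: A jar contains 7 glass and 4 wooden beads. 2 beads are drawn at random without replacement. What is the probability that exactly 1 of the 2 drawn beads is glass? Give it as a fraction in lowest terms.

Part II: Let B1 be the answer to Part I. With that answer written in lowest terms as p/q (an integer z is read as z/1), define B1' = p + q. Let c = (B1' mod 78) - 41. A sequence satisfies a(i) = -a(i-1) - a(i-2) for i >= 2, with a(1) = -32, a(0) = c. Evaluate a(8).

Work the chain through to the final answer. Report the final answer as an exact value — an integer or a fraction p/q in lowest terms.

Part I: total draws C(11,2) = 55; favorable C(7,1)*C(4,1) = 28; P = 28/55; answer 28/55
Part II: B1 = 28/55; threaded value p + q = 83; c = -36; a(2) = -1*(-32) - 1*(-36) = 68; iterating: a(2)=68, a(3)=-36, a(4)=-32, a(5)=68, a(6)=-36, a(7)=-32, a(8)=68; answer 68

68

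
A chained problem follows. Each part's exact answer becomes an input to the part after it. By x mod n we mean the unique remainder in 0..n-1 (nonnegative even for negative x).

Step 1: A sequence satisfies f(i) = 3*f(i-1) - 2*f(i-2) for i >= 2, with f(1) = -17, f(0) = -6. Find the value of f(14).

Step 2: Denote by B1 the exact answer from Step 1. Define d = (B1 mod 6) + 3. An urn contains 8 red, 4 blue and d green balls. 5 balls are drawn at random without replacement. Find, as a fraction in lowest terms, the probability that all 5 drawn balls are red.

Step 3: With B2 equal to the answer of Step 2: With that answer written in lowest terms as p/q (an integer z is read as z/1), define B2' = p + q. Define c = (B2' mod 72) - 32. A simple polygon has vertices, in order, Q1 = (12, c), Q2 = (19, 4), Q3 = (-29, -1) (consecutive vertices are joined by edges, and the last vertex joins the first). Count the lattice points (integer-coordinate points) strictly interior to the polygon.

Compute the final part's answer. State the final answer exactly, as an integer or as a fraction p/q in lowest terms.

606

Step 1: f(2) = 3*(-17) - 2*(-6) = -39; iterating: f(2)=-39, f(3)=-83, f(4)=-171, f(5)=-347, f(6)=-699, f(7)=-1403, f(8)=-2811, f(9)=-5627, f(10)=-11259, f(11)=-22523, f(12)=-45051, f(13)=-90107, f(14)=-180219; answer -180219
Step 2: B1 = -180219; d = 6; total draws C(18,5) = 8568; favorable C(8,5) = 56; P = 1/153; answer 1/153
Step 3: B2 = 1/153; threaded value p + q = 154; c = -22; cross terms: (12*4 - 19*-22)=466, (19*-1 - -29*4)=97, (-29*-22 - 12*-1)=650; twice the area = |1213| = 1213; area = 1213/2; boundary points = 1 + 1 + 1 = 3; strictly interior points = area - boundary/2 + 1 = 606; answer 606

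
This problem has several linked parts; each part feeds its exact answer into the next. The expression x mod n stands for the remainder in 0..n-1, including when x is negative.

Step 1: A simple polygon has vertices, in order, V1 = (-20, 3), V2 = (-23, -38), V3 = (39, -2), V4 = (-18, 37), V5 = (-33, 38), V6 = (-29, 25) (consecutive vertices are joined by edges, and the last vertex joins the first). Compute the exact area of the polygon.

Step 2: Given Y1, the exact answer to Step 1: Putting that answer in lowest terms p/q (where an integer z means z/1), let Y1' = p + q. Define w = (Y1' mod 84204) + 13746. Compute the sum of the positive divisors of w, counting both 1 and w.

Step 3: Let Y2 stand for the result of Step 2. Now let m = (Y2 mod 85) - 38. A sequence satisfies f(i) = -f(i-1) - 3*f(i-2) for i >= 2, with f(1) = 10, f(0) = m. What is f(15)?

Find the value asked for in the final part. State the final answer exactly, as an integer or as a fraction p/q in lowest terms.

Step 1: cross terms: (-20*-38 - -23*3)=829, (-23*-2 - 39*-38)=1528, (39*37 - -18*-2)=1407, (-18*38 - -33*37)=537, (-33*25 - -29*38)=277, (-29*3 - -20*25)=413; twice the area = |4991| = 4991; area = 4991/2; answer 4991/2
Step 2: Y1 = 4991/2; threaded value p + q = 4993; w = 18739; 18739 = 7 * 2677; sigma = (1 + 7) * (1 + 2677) = 8 * 2678 = 21424; answer 21424
Step 3: Y2 = 21424; m = -34; f(2) = -1*(10) - 3*(-34) = 92; iterating: f(2)=92, f(3)=-122, f(4)=-154, f(5)=520, f(6)=-58, f(7)=-1502, f(8)=1676, f(9)=2830, f(10)=-7858, f(11)=-632, f(12)=24206, f(13)=-22310, f(14)=-50308, f(15)=117238; answer 117238

117238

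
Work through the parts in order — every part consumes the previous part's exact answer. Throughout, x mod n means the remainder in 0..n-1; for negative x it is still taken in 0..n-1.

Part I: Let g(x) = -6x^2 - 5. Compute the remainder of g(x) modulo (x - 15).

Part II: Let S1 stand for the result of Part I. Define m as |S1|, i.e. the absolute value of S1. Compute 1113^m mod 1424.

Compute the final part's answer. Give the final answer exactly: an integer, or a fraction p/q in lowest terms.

Part I: remainder = value at the root: -6*(15)^2 - 5 = (-1350) + (-5) = -1355; answer -1355
Part II: S1 = -1355; m = 1355; squarings mod 1424: 1113^1=1113, 1113^2=1313, 1113^4=929, 1113^8=97, 1113^16=865, 1113^32=625, 1113^64=449, 1113^128=817, 1113^256=1057, 1113^512=833, 1113^1024=401; 1113^1355 = 1113^1 * 1113^2 * 1113^8 * 1113^64 * 1113^256 * 1113^1024 = 601 (mod 1424); answer 601

601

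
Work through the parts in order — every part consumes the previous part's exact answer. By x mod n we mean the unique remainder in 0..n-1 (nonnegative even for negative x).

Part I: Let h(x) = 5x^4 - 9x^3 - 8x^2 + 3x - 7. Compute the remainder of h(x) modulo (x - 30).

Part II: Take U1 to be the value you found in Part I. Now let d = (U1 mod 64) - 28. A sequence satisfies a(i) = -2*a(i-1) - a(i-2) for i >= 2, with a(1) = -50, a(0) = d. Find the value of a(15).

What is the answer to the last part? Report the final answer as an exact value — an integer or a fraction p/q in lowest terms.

-988

Part I: remainder = value at the root: 5*(30)^4 - 9*(30)^3 - 8*(30)^2 + 3*(30)^1 - 7 = (4050000) + (-243000) + (-7200) + (90) + (-7) = 3799883; answer 3799883
Part II: U1 = 3799883; d = -17; a(2) = -2*(-50) - 1*(-17) = 117; iterating: a(2)=117, a(3)=-184, a(4)=251, a(5)=-318, a(6)=385, a(7)=-452, a(8)=519, a(9)=-586, a(10)=653, a(11)=-720, a(12)=787, a(13)=-854, a(14)=921, a(15)=-988; answer -988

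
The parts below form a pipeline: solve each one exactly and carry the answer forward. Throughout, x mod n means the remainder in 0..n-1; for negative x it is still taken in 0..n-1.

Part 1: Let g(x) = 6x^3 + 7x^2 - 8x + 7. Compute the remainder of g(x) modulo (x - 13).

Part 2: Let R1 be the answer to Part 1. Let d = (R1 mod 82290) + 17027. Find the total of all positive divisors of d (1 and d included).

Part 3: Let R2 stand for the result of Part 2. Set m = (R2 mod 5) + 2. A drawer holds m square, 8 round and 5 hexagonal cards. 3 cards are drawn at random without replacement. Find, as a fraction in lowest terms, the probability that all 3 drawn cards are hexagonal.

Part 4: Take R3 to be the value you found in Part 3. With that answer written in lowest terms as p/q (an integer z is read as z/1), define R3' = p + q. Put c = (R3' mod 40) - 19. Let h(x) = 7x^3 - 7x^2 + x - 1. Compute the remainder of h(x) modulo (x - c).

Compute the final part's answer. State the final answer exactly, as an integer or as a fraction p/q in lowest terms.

Part 1: remainder = value at the root: 6*(13)^3 + 7*(13)^2 - 8*(13)^1 + 7 = (13182) + (1183) + (-104) + (7) = 14268; answer 14268
Part 2: R1 = 14268; d = 31295; 31295 = 5 * 11 * 569; sigma = (1 + 5) * (1 + 11) * (1 + 569) = 6 * 12 * 570 = 41040; answer 41040
Part 3: R2 = 41040; m = 2; total draws C(15,3) = 455; favorable C(5,3) = 10; P = 2/91; answer 2/91
Part 4: R3 = 2/91; threaded value p + q = 93; c = -6; remainder = value at the root: 7*(-6)^3 - 7*(-6)^2 + 1*(-6)^1 - 1 = (-1512) + (-252) + (-6) + (-1) = -1771; answer -1771

-1771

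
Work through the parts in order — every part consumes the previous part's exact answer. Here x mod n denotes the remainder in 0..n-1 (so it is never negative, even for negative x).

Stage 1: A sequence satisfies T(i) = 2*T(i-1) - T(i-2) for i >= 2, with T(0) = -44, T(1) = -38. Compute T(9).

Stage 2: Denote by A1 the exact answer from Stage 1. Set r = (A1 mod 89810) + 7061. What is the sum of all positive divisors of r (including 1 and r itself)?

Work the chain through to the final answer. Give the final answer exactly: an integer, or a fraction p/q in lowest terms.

Stage 1: T(2) = 2*(-38) - 1*(-44) = -32; iterating: T(2)=-32, T(3)=-26, T(4)=-20, T(5)=-14, T(6)=-8, T(7)=-2, T(8)=4, T(9)=10; answer 10
Stage 2: A1 = 10; r = 7071; 7071 = 3 * 2357; sigma = (1 + 3) * (1 + 2357) = 4 * 2358 = 9432; answer 9432

9432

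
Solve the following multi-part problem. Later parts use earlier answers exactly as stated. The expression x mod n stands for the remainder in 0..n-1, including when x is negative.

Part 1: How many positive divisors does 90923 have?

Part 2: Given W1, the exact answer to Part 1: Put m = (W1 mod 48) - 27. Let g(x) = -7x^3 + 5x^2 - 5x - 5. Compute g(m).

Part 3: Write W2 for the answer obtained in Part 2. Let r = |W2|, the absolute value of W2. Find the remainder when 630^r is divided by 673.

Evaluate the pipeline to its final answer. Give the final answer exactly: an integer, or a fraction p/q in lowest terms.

547

Part 1: 90923 = 7 * 31 * 419; number of divisors = (1+1) * (1+1) * (1+1) = 8; answer 8
Part 2: W1 = 8; m = -19; -7*(-19)^3 + 5*(-19)^2 - 5*(-19)^1 - 5 = (48013) + (1805) + (95) + (-5) = 49908; answer 49908
Part 3: W2 = 49908; r = 49908; squarings mod 673: 630^1=630, 630^2=503, 630^4=634, 630^8=175, 630^16=340, 630^32=517, 630^64=108, 630^128=223, 630^256=600, 630^512=618, 630^1024=333, 630^2048=517, 630^4096=108, 630^8192=223, 630^16384=600, 630^32768=618; 630^49908 = 630^4 * 630^16 * 630^32 * 630^64 * 630^128 * 630^512 * 630^16384 * 630^32768 = 547 (mod 673); answer 547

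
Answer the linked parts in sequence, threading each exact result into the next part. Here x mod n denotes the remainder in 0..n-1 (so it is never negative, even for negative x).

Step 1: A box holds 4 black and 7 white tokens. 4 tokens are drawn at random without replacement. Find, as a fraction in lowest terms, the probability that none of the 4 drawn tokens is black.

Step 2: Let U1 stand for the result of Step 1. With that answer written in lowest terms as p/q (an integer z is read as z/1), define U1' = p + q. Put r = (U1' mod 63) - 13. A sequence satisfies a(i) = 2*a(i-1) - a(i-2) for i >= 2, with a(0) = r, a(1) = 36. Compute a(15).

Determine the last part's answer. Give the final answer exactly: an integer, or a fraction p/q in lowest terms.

Step 1: total draws C(11,4) = 330; favorable C(7,4) = 35; P = 7/66; answer 7/66
Step 2: U1 = 7/66; threaded value p + q = 73; r = -3; a(2) = 2*(36) - 1*(-3) = 75; iterating: a(2)=75, a(3)=114, a(4)=153, a(5)=192, a(6)=231, a(7)=270, a(8)=309, a(9)=348, a(10)=387, a(11)=426, a(12)=465, a(13)=504, a(14)=543, a(15)=582; answer 582

582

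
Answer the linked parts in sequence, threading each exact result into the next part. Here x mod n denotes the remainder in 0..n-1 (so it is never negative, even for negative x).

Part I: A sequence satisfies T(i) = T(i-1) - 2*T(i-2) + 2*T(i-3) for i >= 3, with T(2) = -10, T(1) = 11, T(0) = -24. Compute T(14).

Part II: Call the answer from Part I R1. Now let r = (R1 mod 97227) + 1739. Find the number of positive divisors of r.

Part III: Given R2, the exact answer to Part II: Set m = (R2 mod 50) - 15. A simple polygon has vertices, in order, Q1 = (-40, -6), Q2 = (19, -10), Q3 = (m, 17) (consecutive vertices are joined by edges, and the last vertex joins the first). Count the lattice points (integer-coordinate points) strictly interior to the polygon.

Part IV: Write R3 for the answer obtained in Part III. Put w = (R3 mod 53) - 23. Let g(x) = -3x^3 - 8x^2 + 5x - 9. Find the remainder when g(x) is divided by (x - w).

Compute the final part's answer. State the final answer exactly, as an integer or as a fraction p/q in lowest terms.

-40627

Part I: T(3) = 1*(-10) - 2*(11) + 2*(-24) = -80; iterating: T(3)=-80, T(4)=-38, T(5)=102, T(6)=18, T(7)=-262, T(8)=-94, T(9)=466, T(10)=130, T(11)=-990, T(12)=-318, T(13)=1922, T(14)=578; answer 578
Part II: R1 = 578; r = 2317; 2317 = 7 * 331; number of divisors = (1+1) * (1+1) = 4; answer 4
Part III: R2 = 4; m = -11; cross terms: (-40*-10 - 19*-6)=514, (19*17 - -11*-10)=213, (-11*-6 - -40*17)=746; twice the area = |1473| = 1473; area = 1473/2; boundary points = 1 + 3 + 1 = 5; strictly interior points = area - boundary/2 + 1 = 735; answer 735
Part IV: R3 = 735; w = 23; remainder = value at the root: -3*(23)^3 - 8*(23)^2 + 5*(23)^1 - 9 = (-36501) + (-4232) + (115) + (-9) = -40627; answer -40627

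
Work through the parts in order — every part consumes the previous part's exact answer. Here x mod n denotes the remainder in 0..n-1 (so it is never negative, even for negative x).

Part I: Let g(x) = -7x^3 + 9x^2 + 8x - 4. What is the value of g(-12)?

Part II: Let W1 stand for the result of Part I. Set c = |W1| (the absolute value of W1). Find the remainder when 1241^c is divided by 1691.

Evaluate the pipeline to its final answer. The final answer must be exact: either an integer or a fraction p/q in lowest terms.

Part I: -7*(-12)^3 + 9*(-12)^2 + 8*(-12)^1 - 4 = (12096) + (1296) + (-96) + (-4) = 13292; answer 13292
Part II: W1 = 13292; c = 13292; squarings mod 1691: 1241^1=1241, 1241^2=1271, 1241^4=536, 1241^8=1517, 1241^16=1529, 1241^32=879, 1241^64=1545, 1241^128=1024, 1241^256=156, 1241^512=662, 1241^1024=275, 1241^2048=1221, 1241^4096=1070, 1241^8192=93; 1241^13292 = 1241^4 * 1241^8 * 1241^32 * 1241^64 * 1241^128 * 1241^256 * 1241^512 * 1241^4096 * 1241^8192 = 358 (mod 1691); answer 358

358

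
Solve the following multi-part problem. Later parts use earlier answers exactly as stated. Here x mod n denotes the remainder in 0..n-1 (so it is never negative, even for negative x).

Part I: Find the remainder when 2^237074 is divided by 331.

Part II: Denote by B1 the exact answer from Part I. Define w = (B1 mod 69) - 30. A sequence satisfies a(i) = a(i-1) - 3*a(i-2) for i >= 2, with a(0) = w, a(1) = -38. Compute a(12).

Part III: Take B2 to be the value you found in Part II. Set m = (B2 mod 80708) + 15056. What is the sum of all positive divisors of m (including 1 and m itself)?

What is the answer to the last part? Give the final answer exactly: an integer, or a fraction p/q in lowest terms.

91962

Part I: squarings mod 331: 2^1=2, 2^2=4, 2^4=16, 2^8=256, 2^16=329, 2^32=4, 2^64=16, 2^128=256, 2^256=329, 2^512=4, 2^1024=16, 2^2048=256, 2^4096=329, 2^8192=4, 2^16384=16, 2^32768=256, 2^65536=329, 2^131072=4; 2^237074 = 2^2 * 2^16 * 2^512 * 2^1024 * 2^2048 * 2^4096 * 2^32768 * 2^65536 * 2^131072 = 165 (mod 331); answer 165
Part II: B1 = 165; w = -3; a(2) = 1*(-38) - 3*(-3) = -29; iterating: a(2)=-29, a(3)=85, a(4)=172, a(5)=-83, a(6)=-599, a(7)=-350, a(8)=1447, a(9)=2497, a(10)=-1844, a(11)=-9335, a(12)=-3803; answer -3803
Part III: B2 = -3803; m = 91961; 91961 is prime, so its only divisors are 1 and 91961; sigma = 1 + 91961 = 91962; answer 91962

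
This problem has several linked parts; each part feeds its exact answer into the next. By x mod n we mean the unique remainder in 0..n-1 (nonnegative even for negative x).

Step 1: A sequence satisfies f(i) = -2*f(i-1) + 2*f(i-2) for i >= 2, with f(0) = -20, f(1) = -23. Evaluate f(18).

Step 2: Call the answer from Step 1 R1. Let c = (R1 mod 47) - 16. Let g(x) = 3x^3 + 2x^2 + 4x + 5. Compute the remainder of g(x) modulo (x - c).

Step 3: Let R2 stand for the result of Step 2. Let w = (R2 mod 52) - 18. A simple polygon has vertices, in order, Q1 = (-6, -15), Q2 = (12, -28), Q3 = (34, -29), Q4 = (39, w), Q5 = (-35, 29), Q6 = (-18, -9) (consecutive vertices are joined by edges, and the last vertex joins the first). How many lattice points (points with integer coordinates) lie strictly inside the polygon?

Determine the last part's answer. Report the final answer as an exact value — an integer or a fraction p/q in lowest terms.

Step 1: f(2) = -2*(-23) + 2*(-20) = 6; iterating: f(2)=6, f(3)=-58, f(4)=128, f(5)=-372, f(6)=1000, f(7)=-2744, f(8)=7488, f(9)=-20464, f(10)=55904, f(11)=-152736, f(12)=417280, f(13)=-1140032, f(14)=3114624, f(15)=-8509312, f(16)=23247872, f(17)=-63514368, f(18)=173524480; answer 173524480
Step 2: R1 = 173524480; c = -6; remainder = value at the root: 3*(-6)^3 + 2*(-6)^2 + 4*(-6)^1 + 5 = (-648) + (72) + (-24) + (5) = -595; answer -595
Step 3: R2 = -595; w = 11; cross terms: (-6*-28 - 12*-15)=348, (12*-29 - 34*-28)=604, (34*11 - 39*-29)=1505, (39*29 - -35*11)=1516, (-35*-9 - -18*29)=837, (-18*-15 - -6*-9)=216; twice the area = |5026| = 5026; area = 2513; boundary points = 1 + 1 + 5 + 2 + 1 + 6 = 16; strictly interior points = area - boundary/2 + 1 = 2506; answer 2506

2506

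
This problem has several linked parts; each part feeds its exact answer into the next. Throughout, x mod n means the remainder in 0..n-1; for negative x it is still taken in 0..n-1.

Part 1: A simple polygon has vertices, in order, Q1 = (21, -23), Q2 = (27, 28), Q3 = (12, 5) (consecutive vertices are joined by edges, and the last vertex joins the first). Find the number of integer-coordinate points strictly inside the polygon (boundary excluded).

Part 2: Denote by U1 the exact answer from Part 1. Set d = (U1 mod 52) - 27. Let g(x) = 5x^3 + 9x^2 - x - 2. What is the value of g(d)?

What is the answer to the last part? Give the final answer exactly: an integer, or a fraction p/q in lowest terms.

-91829

Part 1: cross terms: (21*28 - 27*-23)=1209, (27*5 - 12*28)=-201, (12*-23 - 21*5)=-381; twice the area = |627| = 627; area = 627/2; boundary points = 3 + 1 + 1 = 5; strictly interior points = area - boundary/2 + 1 = 312; answer 312
Part 2: U1 = 312; d = -27; 5*(-27)^3 + 9*(-27)^2 - 1*(-27)^1 - 2 = (-98415) + (6561) + (27) + (-2) = -91829; answer -91829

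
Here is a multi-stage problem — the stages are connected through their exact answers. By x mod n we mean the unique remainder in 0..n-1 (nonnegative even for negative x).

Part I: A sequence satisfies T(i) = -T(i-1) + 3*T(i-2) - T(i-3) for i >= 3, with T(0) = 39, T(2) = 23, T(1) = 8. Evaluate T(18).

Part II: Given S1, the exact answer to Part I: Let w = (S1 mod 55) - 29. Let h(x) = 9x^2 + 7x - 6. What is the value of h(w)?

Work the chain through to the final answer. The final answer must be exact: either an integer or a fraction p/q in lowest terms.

Part I: T(3) = -1*(23) + 3*(8) - 1*(39) = -38; iterating: T(3)=-38, T(4)=99, T(5)=-236, T(6)=571, T(7)=-1378, T(8)=3327, T(9)=-8032, T(10)=19391, T(11)=-46814, T(12)=113019, T(13)=-272852, T(14)=658723, T(15)=-1590298, T(16)=3839319, T(17)=-9268936, T(18)=22377191; answer 22377191
Part II: S1 = 22377191; w = -28; 9*(-28)^2 + 7*(-28)^1 - 6 = (7056) + (-196) + (-6) = 6854; answer 6854

6854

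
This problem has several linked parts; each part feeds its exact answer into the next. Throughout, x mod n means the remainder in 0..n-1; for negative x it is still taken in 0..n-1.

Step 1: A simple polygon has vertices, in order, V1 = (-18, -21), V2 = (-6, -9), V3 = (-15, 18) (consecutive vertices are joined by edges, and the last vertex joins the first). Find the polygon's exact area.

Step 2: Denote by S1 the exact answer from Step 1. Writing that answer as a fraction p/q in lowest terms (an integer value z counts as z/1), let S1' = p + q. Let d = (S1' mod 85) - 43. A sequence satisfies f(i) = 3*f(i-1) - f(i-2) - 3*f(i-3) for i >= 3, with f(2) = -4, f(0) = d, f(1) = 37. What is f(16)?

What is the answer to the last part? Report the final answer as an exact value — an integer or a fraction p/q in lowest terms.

1636252

Step 1: cross terms: (-18*-9 - -6*-21)=36, (-6*18 - -15*-9)=-243, (-15*-21 - -18*18)=639; twice the area = |432| = 432; area = 216; answer 216
Step 2: S1 = 216; threaded value p + q = 217; d = 4; f(3) = 3*(-4) - 1*(37) - 3*(4) = -61; iterating: f(3)=-61, f(4)=-290, f(5)=-797, f(6)=-1918, f(7)=-4087, f(8)=-7952, f(9)=-14015, f(10)=-21832, f(11)=-27625, f(12)=-18998, f(13)=36127, f(14)=210254, f(15)=651629, f(16)=1636252; answer 1636252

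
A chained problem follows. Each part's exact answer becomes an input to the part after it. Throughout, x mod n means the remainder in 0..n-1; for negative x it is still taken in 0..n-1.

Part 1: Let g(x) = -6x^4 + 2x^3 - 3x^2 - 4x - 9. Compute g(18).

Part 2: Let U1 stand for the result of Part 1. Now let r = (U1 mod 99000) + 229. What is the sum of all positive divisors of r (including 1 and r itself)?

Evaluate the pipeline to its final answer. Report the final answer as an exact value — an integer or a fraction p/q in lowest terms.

Part 1: -6*(18)^4 + 2*(18)^3 - 3*(18)^2 - 4*(18)^1 - 9 = (-629856) + (11664) + (-972) + (-72) + (-9) = -619245; answer -619245
Part 2: U1 = -619245; r = 73984; 73984 = 2^8 * 17^2; sigma = (1 + 2 + 4 + 8 + 16 + 32 + 64 + 128 + 256) * (1 + 17 + 289) = 511 * 307 = 156877; answer 156877

156877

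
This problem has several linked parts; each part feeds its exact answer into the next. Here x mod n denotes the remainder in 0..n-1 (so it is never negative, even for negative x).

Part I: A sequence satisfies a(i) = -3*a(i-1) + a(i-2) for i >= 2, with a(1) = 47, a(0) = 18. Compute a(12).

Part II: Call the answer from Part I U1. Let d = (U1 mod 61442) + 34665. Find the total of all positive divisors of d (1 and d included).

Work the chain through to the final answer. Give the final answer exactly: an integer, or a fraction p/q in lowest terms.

41808

Part I: a(2) = -3*(47) + 1*(18) = -123; iterating: a(2)=-123, a(3)=416, a(4)=-1371, a(5)=4529, a(6)=-14958, a(7)=49403, a(8)=-163167, a(9)=538904, a(10)=-1779879, a(11)=5878541, a(12)=-19415502; answer -19415502
Part II: U1 = -19415502; d = 34835; 34835 = 5 * 6967; sigma = (1 + 5) * (1 + 6967) = 6 * 6968 = 41808; answer 41808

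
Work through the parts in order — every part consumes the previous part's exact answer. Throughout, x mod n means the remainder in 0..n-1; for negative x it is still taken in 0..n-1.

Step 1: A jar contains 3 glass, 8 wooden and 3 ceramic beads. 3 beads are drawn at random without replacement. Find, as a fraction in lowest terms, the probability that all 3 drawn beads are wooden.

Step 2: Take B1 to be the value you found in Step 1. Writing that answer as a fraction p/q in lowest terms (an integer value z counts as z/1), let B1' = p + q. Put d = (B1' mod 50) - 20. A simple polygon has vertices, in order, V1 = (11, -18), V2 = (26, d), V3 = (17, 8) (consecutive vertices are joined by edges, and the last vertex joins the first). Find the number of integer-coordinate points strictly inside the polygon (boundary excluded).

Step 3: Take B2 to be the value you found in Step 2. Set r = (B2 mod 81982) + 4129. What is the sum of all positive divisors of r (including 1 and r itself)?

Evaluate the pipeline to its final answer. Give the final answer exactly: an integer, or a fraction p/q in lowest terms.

13104

Step 1: total draws C(14,3) = 364; favorable C(8,3) = 56; P = 2/13; answer 2/13
Step 2: B1 = 2/13; threaded value p + q = 15; d = -5; cross terms: (11*-5 - 26*-18)=413, (26*8 - 17*-5)=293, (17*-18 - 11*8)=-394; twice the area = |312| = 312; area = 156; boundary points = 1 + 1 + 2 = 4; strictly interior points = area - boundary/2 + 1 = 155; answer 155
Step 3: B2 = 155; r = 4284; 4284 = 2^2 * 3^2 * 7 * 17; sigma = (1 + 2 + 4) * (1 + 3 + 9) * (1 + 7) * (1 + 17) = 7 * 13 * 8 * 18 = 13104; answer 13104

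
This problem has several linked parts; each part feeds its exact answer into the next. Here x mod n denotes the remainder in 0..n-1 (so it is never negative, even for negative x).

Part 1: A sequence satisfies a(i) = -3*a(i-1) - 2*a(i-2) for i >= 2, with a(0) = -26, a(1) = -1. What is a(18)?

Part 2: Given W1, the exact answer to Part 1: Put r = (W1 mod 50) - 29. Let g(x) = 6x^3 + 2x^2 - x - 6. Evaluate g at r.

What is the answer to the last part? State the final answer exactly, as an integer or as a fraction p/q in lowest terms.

Part 1: a(2) = -3*(-1) - 2*(-26) = 55; iterating: a(2)=55, a(3)=-163, a(4)=379, a(5)=-811, a(6)=1675, a(7)=-3403, a(8)=6859, a(9)=-13771, a(10)=27595, a(11)=-55243, a(12)=110539, a(13)=-221131, a(14)=442315, a(15)=-884683, a(16)=1769419, a(17)=-3538891, a(18)=7077835; answer 7077835
Part 2: W1 = 7077835; r = 6; 6*(6)^3 + 2*(6)^2 - 1*(6)^1 - 6 = (1296) + (72) + (-6) + (-6) = 1356; answer 1356

1356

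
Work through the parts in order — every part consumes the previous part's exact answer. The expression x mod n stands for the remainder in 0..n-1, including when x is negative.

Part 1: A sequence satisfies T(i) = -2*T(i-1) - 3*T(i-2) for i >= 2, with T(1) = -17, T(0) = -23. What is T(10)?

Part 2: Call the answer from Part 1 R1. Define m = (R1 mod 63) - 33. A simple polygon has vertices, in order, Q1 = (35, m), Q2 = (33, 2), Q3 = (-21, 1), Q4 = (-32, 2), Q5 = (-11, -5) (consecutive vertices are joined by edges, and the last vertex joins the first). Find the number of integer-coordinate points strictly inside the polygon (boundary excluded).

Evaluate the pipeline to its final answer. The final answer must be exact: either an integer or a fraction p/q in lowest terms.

Part 1: T(2) = -2*(-17) - 3*(-23) = 103; iterating: T(2)=103, T(3)=-155, T(4)=1, T(5)=463, T(6)=-929, T(7)=469, T(8)=1849, T(9)=-5105, T(10)=4663; answer 4663
Part 2: R1 = 4663; m = -32; cross terms: (35*2 - 33*-32)=1126, (33*1 - -21*2)=75, (-21*2 - -32*1)=-10, (-32*-5 - -11*2)=182, (-11*-32 - 35*-5)=527; twice the area = |1900| = 1900; area = 950; boundary points = 2 + 1 + 1 + 7 + 1 = 12; strictly interior points = area - boundary/2 + 1 = 945; answer 945

945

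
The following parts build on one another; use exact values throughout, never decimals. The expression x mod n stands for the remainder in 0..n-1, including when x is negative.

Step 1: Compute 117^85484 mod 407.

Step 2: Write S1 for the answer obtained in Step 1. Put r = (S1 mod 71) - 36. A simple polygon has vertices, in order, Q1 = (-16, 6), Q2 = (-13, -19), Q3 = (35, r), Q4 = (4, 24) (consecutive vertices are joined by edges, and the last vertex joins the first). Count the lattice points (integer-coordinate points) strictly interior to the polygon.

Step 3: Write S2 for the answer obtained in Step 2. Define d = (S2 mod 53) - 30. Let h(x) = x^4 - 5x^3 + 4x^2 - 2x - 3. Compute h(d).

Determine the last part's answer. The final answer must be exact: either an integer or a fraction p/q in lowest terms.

12645

Step 1: squarings mod 407: 117^1=117, 117^2=258, 117^4=223, 117^8=75, 117^16=334, 117^32=38, 117^64=223, 117^128=75, 117^256=334, 117^512=38, 117^1024=223, 117^2048=75, 117^4096=334, 117^8192=38, 117^16384=223, 117^32768=75, 117^65536=334; 117^85484 = 117^4 * 117^8 * 117^32 * 117^64 * 117^128 * 117^256 * 117^1024 * 117^2048 * 117^16384 * 117^65536 = 223 (mod 407); answer 223
Step 2: S1 = 223; r = -26; cross terms: (-16*-19 - -13*6)=382, (-13*-26 - 35*-19)=1003, (35*24 - 4*-26)=944, (4*6 - -16*24)=408; twice the area = |2737| = 2737; area = 2737/2; boundary points = 1 + 1 + 1 + 2 = 5; strictly interior points = area - boundary/2 + 1 = 1367; answer 1367
Step 3: S2 = 1367; d = 12; 1*(12)^4 - 5*(12)^3 + 4*(12)^2 - 2*(12)^1 - 3 = (20736) + (-8640) + (576) + (-24) + (-3) = 12645; answer 12645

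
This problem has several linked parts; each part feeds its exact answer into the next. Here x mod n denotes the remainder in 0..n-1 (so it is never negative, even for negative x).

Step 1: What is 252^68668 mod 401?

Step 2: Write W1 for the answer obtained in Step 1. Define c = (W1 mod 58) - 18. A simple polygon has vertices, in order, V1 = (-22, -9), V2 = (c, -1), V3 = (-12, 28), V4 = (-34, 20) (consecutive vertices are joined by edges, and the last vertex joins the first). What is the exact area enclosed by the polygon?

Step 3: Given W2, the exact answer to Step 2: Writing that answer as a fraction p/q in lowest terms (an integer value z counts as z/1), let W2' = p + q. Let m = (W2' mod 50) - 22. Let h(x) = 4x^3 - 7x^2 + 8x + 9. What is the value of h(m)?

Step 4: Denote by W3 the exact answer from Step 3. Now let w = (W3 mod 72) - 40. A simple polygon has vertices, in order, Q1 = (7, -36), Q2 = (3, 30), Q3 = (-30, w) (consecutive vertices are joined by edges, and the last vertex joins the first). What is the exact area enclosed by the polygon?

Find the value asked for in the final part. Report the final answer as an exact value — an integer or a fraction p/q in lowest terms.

Step 1: squarings mod 401: 252^1=252, 252^2=146, 252^4=63, 252^8=360, 252^16=77, 252^32=315, 252^64=178, 252^128=5, 252^256=25, 252^512=224, 252^1024=51, 252^2048=195, 252^4096=331, 252^8192=88, 252^16384=125, 252^32768=387, 252^65536=196; 252^68668 = 252^4 * 252^8 * 252^16 * 252^32 * 252^1024 * 252^2048 * 252^65536 = 387 (mod 401); answer 387
Step 2: W1 = 387; c = 21; cross terms: (-22*-1 - 21*-9)=211, (21*28 - -12*-1)=576, (-12*20 - -34*28)=712, (-34*-9 - -22*20)=746; twice the area = |2245| = 2245; area = 2245/2; answer 2245/2
Step 3: W2 = 2245/2; threaded value p + q = 2247; m = 25; 4*(25)^3 - 7*(25)^2 + 8*(25)^1 + 9 = (62500) + (-4375) + (200) + (9) = 58334; answer 58334
Step 4: W3 = 58334; w = -26; cross terms: (7*30 - 3*-36)=318, (3*-26 - -30*30)=822, (-30*-36 - 7*-26)=1262; twice the area = |2402| = 2402; area = 1201; answer 1201

1201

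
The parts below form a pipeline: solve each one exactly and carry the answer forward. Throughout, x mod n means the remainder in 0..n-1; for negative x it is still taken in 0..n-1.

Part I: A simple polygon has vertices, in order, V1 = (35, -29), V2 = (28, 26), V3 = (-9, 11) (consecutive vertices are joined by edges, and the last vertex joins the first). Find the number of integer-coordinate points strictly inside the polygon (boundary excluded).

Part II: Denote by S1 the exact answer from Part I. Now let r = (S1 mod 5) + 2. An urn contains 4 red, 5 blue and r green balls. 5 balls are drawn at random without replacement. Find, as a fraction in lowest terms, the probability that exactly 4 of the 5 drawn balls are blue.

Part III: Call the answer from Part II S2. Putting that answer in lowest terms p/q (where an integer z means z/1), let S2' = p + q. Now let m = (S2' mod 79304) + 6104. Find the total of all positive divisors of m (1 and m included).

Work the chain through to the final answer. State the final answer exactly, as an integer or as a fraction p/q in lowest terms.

Part I: cross terms: (35*26 - 28*-29)=1722, (28*11 - -9*26)=542, (-9*-29 - 35*11)=-124; twice the area = |2140| = 2140; area = 1070; boundary points = 1 + 1 + 4 = 6; strictly interior points = area - boundary/2 + 1 = 1068; answer 1068
Part II: S1 = 1068; r = 5; total draws C(14,5) = 2002; favorable C(5,4)*C(9,1) = 45; P = 45/2002; answer 45/2002
Part III: S2 = 45/2002; threaded value p + q = 2047; m = 8151; 8151 = 3 * 11 * 13 * 19; sigma = (1 + 3) * (1 + 11) * (1 + 13) * (1 + 19) = 4 * 12 * 14 * 20 = 13440; answer 13440

13440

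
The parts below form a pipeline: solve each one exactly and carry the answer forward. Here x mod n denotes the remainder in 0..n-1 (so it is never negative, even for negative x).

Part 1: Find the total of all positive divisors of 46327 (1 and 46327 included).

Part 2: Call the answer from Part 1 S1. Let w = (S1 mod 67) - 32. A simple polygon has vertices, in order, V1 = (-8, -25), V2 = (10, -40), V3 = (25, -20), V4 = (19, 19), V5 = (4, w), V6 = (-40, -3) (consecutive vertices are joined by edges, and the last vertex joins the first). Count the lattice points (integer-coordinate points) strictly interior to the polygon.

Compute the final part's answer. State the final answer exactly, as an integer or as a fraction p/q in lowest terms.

1518

Part 1: 46327 is prime, so its only divisors are 1 and 46327; sigma = 1 + 46327 = 46328; answer 46328
Part 2: S1 = 46328; w = -1; cross terms: (-8*-40 - 10*-25)=570, (10*-20 - 25*-40)=800, (25*19 - 19*-20)=855, (19*-1 - 4*19)=-95, (4*-3 - -40*-1)=-52, (-40*-25 - -8*-3)=976; twice the area = |3054| = 3054; area = 1527; boundary points = 3 + 5 + 3 + 5 + 2 + 2 = 20; strictly interior points = area - boundary/2 + 1 = 1518; answer 1518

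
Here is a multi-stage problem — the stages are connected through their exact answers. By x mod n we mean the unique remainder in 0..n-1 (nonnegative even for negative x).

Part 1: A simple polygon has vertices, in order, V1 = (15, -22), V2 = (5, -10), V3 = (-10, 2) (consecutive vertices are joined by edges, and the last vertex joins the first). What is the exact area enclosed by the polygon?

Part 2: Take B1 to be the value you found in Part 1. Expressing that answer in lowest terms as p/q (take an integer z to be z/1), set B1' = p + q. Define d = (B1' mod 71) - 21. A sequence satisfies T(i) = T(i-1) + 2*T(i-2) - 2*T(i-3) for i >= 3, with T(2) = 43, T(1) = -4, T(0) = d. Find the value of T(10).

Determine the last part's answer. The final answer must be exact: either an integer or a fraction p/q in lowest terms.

Part 1: cross terms: (15*-10 - 5*-22)=-40, (5*2 - -10*-10)=-90, (-10*-22 - 15*2)=190; twice the area = |60| = 60; area = 30; answer 30
Part 2: B1 = 30; threaded value p + q = 31; d = 10; T(3) = 1*(43) + 2*(-4) - 2*(10) = 15; iterating: T(3)=15, T(4)=109, T(5)=53, T(6)=241, T(7)=129, T(8)=505, T(9)=281, T(10)=1033; answer 1033

1033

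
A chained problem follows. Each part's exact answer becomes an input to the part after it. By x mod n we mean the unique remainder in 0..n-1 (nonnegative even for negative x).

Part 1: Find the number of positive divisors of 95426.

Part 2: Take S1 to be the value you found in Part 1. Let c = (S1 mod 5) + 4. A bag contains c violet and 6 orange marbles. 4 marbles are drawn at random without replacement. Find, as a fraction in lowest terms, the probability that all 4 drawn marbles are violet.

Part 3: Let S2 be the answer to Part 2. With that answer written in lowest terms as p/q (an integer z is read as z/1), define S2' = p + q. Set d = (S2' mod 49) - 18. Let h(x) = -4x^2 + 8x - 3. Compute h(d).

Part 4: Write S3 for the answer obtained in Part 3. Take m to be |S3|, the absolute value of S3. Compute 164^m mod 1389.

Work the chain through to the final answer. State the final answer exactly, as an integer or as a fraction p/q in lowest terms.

737

Part 1: 95426 = 2 * 47713; number of divisors = (1+1) * (1+1) = 4; answer 4
Part 2: S1 = 4; c = 8; total draws C(14,4) = 1001; favorable C(8,4) = 70; P = 10/143; answer 10/143
Part 3: S2 = 10/143; threaded value p + q = 153; d = -12; -4*(-12)^2 + 8*(-12)^1 - 3 = (-576) + (-96) + (-3) = -675; answer -675
Part 4: S3 = -675; m = 675; squarings mod 1389: 164^1=164, 164^2=505, 164^4=838, 164^8=799, 164^16=850, 164^32=220, 164^64=1174, 164^128=388, 164^256=532, 164^512=1057; 164^675 = 164^1 * 164^2 * 164^32 * 164^128 * 164^512 = 737 (mod 1389); answer 737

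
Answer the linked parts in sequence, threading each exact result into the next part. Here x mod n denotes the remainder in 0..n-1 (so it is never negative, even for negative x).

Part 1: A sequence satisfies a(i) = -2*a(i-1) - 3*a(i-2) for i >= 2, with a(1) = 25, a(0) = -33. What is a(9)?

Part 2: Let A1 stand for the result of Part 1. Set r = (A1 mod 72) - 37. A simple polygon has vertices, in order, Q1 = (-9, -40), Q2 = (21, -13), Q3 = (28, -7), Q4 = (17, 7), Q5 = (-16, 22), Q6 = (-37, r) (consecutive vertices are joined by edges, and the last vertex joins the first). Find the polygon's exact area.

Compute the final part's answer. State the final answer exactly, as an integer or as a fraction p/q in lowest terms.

Part 1: a(2) = -2*(25) - 3*(-33) = 49; iterating: a(2)=49, a(3)=-173, a(4)=199, a(5)=121, a(6)=-839, a(7)=1315, a(8)=-113, a(9)=-3719; answer -3719
Part 2: A1 = -3719; r = -12; cross terms: (-9*-13 - 21*-40)=957, (21*-7 - 28*-13)=217, (28*7 - 17*-7)=315, (17*22 - -16*7)=486, (-16*-12 - -37*22)=1006, (-37*-40 - -9*-12)=1372; twice the area = |4353| = 4353; area = 4353/2; answer 4353/2

4353/2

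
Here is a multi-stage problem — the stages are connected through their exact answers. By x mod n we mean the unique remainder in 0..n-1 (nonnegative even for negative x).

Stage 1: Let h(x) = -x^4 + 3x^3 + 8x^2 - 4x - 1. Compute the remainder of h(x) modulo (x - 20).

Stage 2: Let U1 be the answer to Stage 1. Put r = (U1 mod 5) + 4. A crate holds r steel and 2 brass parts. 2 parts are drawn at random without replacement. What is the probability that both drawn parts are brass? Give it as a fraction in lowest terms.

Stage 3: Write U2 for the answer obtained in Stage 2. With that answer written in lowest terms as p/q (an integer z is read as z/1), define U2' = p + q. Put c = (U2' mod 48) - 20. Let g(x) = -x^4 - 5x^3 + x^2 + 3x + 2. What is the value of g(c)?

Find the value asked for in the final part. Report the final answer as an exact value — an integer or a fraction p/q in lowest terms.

Stage 1: remainder = value at the root: -1*(20)^4 + 3*(20)^3 + 8*(20)^2 - 4*(20)^1 - 1 = (-160000) + (24000) + (3200) + (-80) + (-1) = -132881; answer -132881
Stage 2: U1 = -132881; r = 8; total draws C(10,2) = 45; favorable C(2,2) = 1; P = 1/45; answer 1/45
Stage 3: U2 = 1/45; threaded value p + q = 46; c = 26; -1*(26)^4 - 5*(26)^3 + 1*(26)^2 + 3*(26)^1 + 2 = (-456976) + (-87880) + (676) + (78) + (2) = -544100; answer -544100

-544100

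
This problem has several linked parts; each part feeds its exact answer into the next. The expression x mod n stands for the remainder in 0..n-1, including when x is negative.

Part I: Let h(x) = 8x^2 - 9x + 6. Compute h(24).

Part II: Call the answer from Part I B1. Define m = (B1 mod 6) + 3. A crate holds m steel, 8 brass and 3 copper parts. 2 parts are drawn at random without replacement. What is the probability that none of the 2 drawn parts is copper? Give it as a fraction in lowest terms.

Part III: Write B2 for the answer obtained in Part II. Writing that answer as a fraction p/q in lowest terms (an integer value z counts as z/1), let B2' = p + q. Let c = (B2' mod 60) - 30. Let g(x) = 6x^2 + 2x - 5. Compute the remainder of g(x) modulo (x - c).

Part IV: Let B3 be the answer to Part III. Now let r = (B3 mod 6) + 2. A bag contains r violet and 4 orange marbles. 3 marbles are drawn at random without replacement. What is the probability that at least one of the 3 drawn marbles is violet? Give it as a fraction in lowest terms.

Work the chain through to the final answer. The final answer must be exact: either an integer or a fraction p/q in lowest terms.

Part I: 8*(24)^2 - 9*(24)^1 + 6 = (4608) + (-216) + (6) = 4398; answer 4398
Part II: B1 = 4398; m = 3; total draws C(14,2) = 91; favorable C(11,2) = 55; P = 55/91; answer 55/91
Part III: B2 = 55/91; threaded value p + q = 146; c = -4; remainder = value at the root: 6*(-4)^2 + 2*(-4)^1 - 5 = (96) + (-8) + (-5) = 83; answer 83
Part IV: B3 = 83; r = 7; total draws C(11,3) = 165; complement C(4,3) = 4; favorable 165 - 4 = 161; P = 161/165; answer 161/165

161/165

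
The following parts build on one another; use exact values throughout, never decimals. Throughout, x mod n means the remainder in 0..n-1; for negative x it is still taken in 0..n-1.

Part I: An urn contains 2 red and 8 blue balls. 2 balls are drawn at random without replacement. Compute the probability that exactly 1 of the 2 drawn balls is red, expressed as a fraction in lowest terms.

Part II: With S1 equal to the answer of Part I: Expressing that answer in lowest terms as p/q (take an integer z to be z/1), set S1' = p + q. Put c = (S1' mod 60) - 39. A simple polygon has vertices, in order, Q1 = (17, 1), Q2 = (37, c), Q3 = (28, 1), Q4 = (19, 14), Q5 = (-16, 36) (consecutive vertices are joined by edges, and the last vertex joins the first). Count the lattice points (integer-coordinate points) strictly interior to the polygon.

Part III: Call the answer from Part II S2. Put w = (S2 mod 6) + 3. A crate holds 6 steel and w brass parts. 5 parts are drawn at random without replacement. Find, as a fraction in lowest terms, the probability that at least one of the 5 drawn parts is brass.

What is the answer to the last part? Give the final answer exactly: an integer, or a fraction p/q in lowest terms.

998/1001

Part I: total draws C(10,2) = 45; favorable C(2,1)*C(8,1) = 16; P = 16/45; answer 16/45
Part II: S1 = 16/45; threaded value p + q = 61; c = -38; cross terms: (17*-38 - 37*1)=-683, (37*1 - 28*-38)=1101, (28*14 - 19*1)=373, (19*36 - -16*14)=908, (-16*1 - 17*36)=-628; twice the area = |1071| = 1071; area = 1071/2; boundary points = 1 + 3 + 1 + 1 + 1 = 7; strictly interior points = area - boundary/2 + 1 = 533; answer 533
Part III: S2 = 533; w = 8; total draws C(14,5) = 2002; complement C(6,5) = 6; favorable 2002 - 6 = 1996; P = 998/1001; answer 998/1001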